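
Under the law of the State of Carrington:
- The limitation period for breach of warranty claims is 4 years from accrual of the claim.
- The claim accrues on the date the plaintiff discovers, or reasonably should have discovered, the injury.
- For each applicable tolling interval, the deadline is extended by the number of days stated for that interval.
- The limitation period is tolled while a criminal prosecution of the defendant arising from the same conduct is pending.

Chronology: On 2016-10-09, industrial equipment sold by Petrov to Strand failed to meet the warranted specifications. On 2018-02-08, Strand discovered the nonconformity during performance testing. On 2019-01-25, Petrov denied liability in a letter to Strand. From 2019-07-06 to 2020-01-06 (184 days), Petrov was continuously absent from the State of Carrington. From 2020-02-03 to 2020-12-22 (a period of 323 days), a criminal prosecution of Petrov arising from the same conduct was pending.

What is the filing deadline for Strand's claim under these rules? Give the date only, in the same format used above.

2022-12-28

The claim did not accrue until Strand discovered the injury on 2018-02-08; the 2016-10-09 act date does not start the clock under the stated rule.
The untolled deadline — 4 years after 2018-02-08 — is 2022-02-08.
Because the pending criminal prosecution ran from 2020-02-03 to 2020-12-22, the deadline is extended by 323 days to 2022-12-28.
The defendant's absence from the jurisdiction from 2019-07-06 to 2020-01-06 does not toll the period, because no stated rule makes the defendant's absence a tolling event.
The other events in the timeline have no effect on the limitation period under the stated rules.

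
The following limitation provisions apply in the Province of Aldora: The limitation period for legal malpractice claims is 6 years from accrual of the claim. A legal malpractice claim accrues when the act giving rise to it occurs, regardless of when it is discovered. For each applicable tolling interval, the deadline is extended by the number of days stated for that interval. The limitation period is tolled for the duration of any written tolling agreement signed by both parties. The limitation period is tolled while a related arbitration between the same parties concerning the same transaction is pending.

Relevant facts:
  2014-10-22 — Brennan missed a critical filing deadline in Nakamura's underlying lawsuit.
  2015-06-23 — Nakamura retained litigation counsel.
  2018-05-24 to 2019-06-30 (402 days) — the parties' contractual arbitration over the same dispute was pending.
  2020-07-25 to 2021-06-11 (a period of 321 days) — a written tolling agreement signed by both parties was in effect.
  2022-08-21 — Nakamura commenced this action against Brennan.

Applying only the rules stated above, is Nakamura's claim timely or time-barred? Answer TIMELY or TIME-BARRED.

The claim accrued on 2014-10-22, when the wrongful act occurred.
The untolled deadline — 6 years after 2014-10-22 — is 2020-10-22.
The pending related arbitration from 2018-05-24 to 2019-06-30 tolled the period for 402 days, extending the deadline to 2021-11-28.
The period was tolled for 321 days by the written tolling agreement (2020-07-25 to 2021-06-11), pushing the deadline to 2022-10-15.
Nothing else in the chronology tolls or restarts the period.
Filing on 2022-08-21 beat the 2022-10-15 deadline — the action is timely.

TIMELY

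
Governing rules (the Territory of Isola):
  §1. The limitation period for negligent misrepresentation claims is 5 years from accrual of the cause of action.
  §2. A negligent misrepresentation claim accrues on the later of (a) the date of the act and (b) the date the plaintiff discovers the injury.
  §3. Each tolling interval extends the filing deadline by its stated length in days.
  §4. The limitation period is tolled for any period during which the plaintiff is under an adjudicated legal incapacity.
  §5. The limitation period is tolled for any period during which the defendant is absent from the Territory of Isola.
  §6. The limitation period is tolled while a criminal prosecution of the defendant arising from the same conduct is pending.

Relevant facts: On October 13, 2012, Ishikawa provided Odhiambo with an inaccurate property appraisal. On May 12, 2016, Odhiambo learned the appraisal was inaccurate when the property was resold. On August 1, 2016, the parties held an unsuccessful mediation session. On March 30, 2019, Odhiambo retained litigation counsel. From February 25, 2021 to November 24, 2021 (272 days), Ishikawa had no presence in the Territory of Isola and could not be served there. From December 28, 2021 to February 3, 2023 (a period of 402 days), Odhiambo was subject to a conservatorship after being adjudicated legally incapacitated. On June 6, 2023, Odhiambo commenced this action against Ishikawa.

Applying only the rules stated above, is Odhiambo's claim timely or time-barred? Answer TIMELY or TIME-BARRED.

The claim accrued on May 12, 2016 — the later of the October 13, 2012 act and the May 12, 2016 discovery.
The untolled deadline — 5 years after May 12, 2016 — is May 12, 2021.
Because the defendant's absence from the jurisdiction ran from February 25, 2021 to November 24, 2021, the deadline is extended by 272 days to February 8, 2022.
The plaintiff's legal incapacity from December 28, 2021 to February 3, 2023 tolled the period for 402 days, extending the deadline to March 17, 2023.
The other events in the timeline have no effect on the limitation period under the stated rules.
Odhiambo filed on June 6, 2023, after the March 17, 2023 deadline, so the action is time-barred.

TIME-BARRED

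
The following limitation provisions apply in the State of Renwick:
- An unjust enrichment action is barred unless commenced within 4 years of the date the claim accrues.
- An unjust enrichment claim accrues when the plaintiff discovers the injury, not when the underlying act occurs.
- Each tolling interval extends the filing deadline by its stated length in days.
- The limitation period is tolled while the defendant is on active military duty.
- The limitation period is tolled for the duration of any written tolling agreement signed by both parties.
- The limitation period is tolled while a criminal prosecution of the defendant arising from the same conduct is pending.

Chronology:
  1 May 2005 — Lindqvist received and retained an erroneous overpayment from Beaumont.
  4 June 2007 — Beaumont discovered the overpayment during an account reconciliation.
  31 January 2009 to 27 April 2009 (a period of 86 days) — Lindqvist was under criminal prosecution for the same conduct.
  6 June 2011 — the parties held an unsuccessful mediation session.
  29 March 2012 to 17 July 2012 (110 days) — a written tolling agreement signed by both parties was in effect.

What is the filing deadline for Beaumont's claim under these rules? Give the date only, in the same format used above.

29 August 2011

Under the discovery rule, the claim accrued on 4 June 2007, when Beaumont discovered the injury — not on the 1 May 2005 date of the underlying act.
Adding the 4 years base period to 4 June 2007 gives a deadline of 4 June 2011, before any tolling.
The period was tolled for 86 days by the pending criminal prosecution (31 January 2009 to 27 April 2009), pushing the deadline to 29 August 2011.
The written tolling agreement from 29 March 2012 to 17 July 2012 began after the period had already run on 29 August 2011, so it has no tolling effect.
None of the other events listed affects the running of the period under the stated rules.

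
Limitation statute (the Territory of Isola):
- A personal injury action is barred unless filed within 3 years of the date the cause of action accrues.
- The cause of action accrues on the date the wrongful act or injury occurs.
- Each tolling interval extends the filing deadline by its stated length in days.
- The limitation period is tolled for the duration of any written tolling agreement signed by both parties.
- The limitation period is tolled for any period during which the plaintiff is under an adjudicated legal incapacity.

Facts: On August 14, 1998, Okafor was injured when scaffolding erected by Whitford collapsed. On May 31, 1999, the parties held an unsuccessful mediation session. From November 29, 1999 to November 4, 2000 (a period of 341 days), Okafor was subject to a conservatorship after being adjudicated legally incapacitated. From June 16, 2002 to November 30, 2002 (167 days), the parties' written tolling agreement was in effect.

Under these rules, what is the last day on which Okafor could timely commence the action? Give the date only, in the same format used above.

January 4, 2003

The limitation period began to run on August 14, 1998.
The untolled deadline — 3 years after August 14, 1998 — is August 14, 2001.
The plaintiff's legal incapacity from November 29, 1999 to November 4, 2000 tolled the period for 341 days, extending the deadline to July 21, 2002.
The written tolling agreement from June 16, 2002 to November 30, 2002 tolled the period for 167 days, extending the deadline to January 4, 2003.
None of the other events listed affects the running of the period under the stated rules.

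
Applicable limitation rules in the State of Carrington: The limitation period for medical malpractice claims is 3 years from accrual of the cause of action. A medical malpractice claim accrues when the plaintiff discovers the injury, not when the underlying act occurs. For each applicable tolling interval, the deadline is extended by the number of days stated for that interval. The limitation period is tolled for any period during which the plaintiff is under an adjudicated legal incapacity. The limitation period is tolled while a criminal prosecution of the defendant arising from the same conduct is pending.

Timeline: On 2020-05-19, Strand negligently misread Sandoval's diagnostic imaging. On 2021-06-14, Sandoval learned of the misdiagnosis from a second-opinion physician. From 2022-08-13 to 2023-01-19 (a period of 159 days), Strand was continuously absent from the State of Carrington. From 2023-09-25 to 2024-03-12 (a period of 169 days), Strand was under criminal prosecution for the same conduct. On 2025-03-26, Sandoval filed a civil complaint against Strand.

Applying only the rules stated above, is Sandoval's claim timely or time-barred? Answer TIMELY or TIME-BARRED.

TIME-BARRED

Accrual is tied to discovery, so the period began on 2021-06-14 rather than on 2020-05-19 when the act occurred.
Adding the 3 years base period to 2021-06-14 gives a deadline of 2024-06-14, before any tolling.
Because the pending criminal prosecution ran from 2023-09-25 to 2024-03-12, the deadline is extended by 169 days to 2024-11-30.
The defendant's absence from the jurisdiction from 2022-08-13 to 2023-01-19 does not toll the period, because no stated rule makes the defendant's absence a tolling event.
Filing on 2025-03-26 missed the 2024-11-30 deadline — the action is time-barred.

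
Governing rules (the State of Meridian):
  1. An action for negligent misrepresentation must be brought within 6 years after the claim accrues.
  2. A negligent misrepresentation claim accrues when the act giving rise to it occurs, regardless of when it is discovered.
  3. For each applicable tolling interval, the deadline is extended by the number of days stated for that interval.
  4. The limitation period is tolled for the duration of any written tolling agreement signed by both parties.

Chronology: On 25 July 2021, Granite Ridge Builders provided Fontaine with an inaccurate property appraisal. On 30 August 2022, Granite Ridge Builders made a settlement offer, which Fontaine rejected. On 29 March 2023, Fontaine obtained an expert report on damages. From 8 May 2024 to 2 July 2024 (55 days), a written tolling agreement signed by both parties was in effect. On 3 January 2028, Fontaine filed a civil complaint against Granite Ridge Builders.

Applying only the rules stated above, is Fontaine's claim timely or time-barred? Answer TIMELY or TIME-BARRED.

The claim accrued on 25 July 2021, the date of the act.
6 years from 25 July 2021 is 25 July 2027.
Because the written tolling agreement ran from 8 May 2024 to 2 July 2024, the deadline is extended by 55 days to 18 September 2027.
The other events in the timeline have no effect on the limitation period under the stated rules.
Fontaine filed on 3 January 2028, after the 18 September 2027 deadline, so the action is time-barred.

TIME-BARRED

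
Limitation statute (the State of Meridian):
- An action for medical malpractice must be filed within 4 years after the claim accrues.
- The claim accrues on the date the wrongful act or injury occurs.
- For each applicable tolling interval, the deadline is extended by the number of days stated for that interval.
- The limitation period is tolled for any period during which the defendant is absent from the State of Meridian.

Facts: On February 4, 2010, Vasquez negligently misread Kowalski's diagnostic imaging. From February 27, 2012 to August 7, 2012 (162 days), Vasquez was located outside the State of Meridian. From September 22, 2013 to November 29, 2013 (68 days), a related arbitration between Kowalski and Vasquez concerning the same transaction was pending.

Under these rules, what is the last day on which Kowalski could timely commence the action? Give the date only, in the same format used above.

July 16, 2014

The claim accrued on February 4, 2010, the date of the act.
4 years from February 4, 2010 is February 4, 2014.
Because the defendant's absence from the jurisdiction ran from February 27, 2012 to August 7, 2012, the deadline is extended by 162 days to July 16, 2014.
Although a pending arbitration ran from September 22, 2013 to November 29, 2013, the stated rules do not make that a tolling event, so it is disregarded.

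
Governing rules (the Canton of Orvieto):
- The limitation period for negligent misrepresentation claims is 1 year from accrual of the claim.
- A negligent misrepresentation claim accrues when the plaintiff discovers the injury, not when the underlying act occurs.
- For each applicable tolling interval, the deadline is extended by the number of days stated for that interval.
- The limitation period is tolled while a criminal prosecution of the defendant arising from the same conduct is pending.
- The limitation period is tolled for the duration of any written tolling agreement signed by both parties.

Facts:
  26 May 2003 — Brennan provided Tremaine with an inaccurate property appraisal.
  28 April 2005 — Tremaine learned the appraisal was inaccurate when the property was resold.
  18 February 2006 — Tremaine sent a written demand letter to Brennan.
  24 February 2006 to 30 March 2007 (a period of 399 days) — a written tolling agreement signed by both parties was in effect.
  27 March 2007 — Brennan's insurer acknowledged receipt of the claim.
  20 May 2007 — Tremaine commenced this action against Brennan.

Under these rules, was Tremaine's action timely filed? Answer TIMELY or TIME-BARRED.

Under the discovery rule, the claim accrued on 28 April 2005, when Tremaine discovered the injury — not on the 26 May 2003 date of the underlying act.
The untolled deadline — 1 year after 28 April 2005 — is 28 April 2006.
The written tolling agreement from 24 February 2006 to 30 March 2007 tolled the period for 399 days, extending the deadline to 1 June 2007.
Nothing else in the chronology tolls or restarts the period.
Filing on 20 May 2007 beat the 1 June 2007 deadline — the action is timely.

TIMELY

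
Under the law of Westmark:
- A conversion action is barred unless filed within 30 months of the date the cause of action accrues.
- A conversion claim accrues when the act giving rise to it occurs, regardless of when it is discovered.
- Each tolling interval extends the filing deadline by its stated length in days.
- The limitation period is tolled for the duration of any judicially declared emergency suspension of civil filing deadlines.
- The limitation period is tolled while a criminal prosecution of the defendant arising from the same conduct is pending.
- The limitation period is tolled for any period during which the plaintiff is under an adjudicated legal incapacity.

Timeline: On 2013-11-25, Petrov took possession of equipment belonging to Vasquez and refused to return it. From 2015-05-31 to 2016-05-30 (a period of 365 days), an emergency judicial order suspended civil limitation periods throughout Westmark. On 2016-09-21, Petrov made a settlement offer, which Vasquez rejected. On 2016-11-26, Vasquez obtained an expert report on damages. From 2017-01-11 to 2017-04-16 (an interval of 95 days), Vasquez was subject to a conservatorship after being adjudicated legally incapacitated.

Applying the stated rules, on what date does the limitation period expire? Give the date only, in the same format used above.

The claim accrued on 2013-11-25, when the wrongful act occurred.
Adding the 30 months base period to 2013-11-25 gives a deadline of 2016-05-25, before any tolling.
The period was tolled for 365 days by the emergency suspension of filing deadlines (2015-05-31 to 2016-05-30), pushing the deadline to 2017-05-25.
The plaintiff's legal incapacity from 2017-01-11 to 2017-04-16 tolled the period for 95 days, extending the deadline to 2017-08-28.
None of the other events listed affects the running of the period under the stated rules.

2017-08-28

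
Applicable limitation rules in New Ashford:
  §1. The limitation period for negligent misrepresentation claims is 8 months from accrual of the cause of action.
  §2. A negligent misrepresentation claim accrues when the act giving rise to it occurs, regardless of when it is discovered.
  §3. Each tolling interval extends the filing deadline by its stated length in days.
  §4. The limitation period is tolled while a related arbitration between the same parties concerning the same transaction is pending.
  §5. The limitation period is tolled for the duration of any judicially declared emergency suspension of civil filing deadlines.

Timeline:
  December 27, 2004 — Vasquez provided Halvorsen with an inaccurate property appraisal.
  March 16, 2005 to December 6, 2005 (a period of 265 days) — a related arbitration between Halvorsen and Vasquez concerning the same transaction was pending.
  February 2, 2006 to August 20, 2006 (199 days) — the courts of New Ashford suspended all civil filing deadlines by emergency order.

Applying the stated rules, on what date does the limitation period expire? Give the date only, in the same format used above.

The limitation period began to run on December 27, 2004.
The untolled deadline — 8 months after December 27, 2004 — is August 27, 2005.
The pending related arbitration from March 16, 2005 to December 6, 2005 tolled the period for 265 days, extending the deadline to May 19, 2006.
The emergency suspension of filing deadlines from February 2, 2006 to August 20, 2006 tolled the period for 199 days, extending the deadline to December 4, 2006.

December 4, 2006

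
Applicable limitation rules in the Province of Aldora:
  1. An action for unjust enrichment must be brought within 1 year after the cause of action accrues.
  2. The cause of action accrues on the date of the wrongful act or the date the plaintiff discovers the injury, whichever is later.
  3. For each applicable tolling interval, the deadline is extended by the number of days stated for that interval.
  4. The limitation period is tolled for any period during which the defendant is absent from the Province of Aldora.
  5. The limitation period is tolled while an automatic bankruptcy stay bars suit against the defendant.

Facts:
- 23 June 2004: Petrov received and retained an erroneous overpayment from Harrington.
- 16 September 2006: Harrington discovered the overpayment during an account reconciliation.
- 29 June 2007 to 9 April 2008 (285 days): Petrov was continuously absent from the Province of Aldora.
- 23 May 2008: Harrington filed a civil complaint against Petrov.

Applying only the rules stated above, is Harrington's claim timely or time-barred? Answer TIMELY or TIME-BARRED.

Because discovery on 16 September 2006 post-dates the 23 June 2004 act, accrual under the later-of rule falls on 16 September 2006.
Adding the 1 year base period to 16 September 2006 gives a deadline of 16 September 2007, before any tolling.
The period was tolled for 285 days by the defendant's absence from the jurisdiction (29 June 2007 to 9 April 2008), pushing the deadline to 27 June 2008.
Filing on 23 May 2008 beat the 27 June 2008 deadline — the action is timely.

TIMELY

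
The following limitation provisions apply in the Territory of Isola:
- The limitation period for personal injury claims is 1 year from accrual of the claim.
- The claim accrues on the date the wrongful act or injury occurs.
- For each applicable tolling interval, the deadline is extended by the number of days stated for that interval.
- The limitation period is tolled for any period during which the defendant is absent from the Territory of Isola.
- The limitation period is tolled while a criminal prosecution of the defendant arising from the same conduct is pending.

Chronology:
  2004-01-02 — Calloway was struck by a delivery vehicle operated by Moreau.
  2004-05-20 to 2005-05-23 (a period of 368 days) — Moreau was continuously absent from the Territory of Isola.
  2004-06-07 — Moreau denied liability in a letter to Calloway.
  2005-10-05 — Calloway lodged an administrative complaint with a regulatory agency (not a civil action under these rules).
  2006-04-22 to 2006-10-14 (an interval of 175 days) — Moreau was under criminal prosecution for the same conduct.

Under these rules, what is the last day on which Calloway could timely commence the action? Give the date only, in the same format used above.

2006-01-05

The claim accrued on 2004-01-02, when the wrongful act occurred.
1 year from 2004-01-02 is 2005-01-02.
The period was tolled for 368 days by the defendant's absence from the jurisdiction (2004-05-20 to 2005-05-23), pushing the deadline to 2006-01-05.
By the time the pending criminal prosecution began on 2006-04-22, the limitation period had already expired on 2006-01-05; that interval cannot revive it.
None of the other events listed affects the running of the period under the stated rules.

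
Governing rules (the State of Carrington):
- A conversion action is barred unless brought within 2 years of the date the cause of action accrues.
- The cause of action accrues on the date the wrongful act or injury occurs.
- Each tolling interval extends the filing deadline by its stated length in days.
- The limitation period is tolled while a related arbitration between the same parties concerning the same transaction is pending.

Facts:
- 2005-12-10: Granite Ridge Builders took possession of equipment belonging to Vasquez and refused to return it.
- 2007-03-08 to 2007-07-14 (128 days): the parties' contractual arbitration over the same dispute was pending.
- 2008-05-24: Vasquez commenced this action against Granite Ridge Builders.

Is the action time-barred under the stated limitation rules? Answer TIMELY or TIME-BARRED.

TIME-BARRED

The limitation period began to run on 2005-12-10.
Adding the 2 years base period to 2005-12-10 gives a deadline of 2007-12-10, before any tolling.
The pending related arbitration from 2007-03-08 to 2007-07-14 tolled the period for 128 days, extending the deadline to 2008-04-16.
Filing on 2008-05-24 missed the 2008-04-16 deadline — the action is time-barred.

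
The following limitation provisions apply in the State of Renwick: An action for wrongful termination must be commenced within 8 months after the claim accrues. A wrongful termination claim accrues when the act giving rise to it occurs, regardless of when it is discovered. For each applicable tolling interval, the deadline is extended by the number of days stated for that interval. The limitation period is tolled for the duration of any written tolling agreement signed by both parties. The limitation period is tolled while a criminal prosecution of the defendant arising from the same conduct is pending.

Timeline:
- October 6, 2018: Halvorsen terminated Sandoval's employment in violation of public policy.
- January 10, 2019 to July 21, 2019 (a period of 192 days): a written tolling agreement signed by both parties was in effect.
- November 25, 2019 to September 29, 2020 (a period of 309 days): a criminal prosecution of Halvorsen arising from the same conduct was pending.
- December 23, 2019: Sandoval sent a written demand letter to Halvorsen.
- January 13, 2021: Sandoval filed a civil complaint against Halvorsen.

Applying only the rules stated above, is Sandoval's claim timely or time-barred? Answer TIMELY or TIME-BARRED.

The claim accrued on October 6, 2018, when the wrongful act occurred.
8 months from October 6, 2018 is June 6, 2019.
Because the written tolling agreement ran from January 10, 2019 to July 21, 2019, the deadline is extended by 192 days to December 15, 2019.
The period was tolled for 309 days by the pending criminal prosecution (November 25, 2019 to September 29, 2020), pushing the deadline to October 19, 2020.
The other events in the timeline have no effect on the limitation period under the stated rules.
Sandoval filed on January 13, 2021, after the October 19, 2020 deadline, so the action is time-barred.

TIME-BARRED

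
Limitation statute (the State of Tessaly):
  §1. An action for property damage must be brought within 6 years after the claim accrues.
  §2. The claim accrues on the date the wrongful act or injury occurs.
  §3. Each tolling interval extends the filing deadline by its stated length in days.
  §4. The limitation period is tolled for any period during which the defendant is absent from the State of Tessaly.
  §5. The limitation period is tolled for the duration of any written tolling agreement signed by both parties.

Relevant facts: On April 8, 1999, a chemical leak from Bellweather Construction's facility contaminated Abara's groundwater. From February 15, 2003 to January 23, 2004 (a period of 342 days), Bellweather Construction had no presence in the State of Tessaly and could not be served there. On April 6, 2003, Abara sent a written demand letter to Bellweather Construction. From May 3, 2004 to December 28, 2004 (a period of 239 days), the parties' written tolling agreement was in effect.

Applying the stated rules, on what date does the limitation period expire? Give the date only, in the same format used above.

The claim accrued on April 8, 1999, the date of the act.
6 years from April 8, 1999 is April 8, 2005.
The period was tolled for 342 days by the defendant's absence from the jurisdiction (February 15, 2003 to January 23, 2004), pushing the deadline to March 16, 2006.
The period was tolled for 239 days by the written tolling agreement (May 3, 2004 to December 28, 2004), pushing the deadline to November 10, 2006.
None of the other events listed affects the running of the period under the stated rules.

November 10, 2006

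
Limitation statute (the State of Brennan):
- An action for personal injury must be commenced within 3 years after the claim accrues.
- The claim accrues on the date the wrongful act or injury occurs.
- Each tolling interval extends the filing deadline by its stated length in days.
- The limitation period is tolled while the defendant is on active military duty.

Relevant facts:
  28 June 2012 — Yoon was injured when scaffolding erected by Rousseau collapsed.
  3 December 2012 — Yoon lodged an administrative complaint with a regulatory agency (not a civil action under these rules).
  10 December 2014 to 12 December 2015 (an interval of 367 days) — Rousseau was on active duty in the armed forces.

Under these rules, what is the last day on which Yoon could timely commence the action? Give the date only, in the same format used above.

29 June 2016

The claim accrued on 28 June 2012, the date of the act.
The untolled deadline — 3 years after 28 June 2012 — is 28 June 2015.
The defendant's active military service from 10 December 2014 to 12 December 2015 tolled the period for 367 days, extending the deadline to 29 June 2016.
Nothing else in the chronology tolls or restarts the period.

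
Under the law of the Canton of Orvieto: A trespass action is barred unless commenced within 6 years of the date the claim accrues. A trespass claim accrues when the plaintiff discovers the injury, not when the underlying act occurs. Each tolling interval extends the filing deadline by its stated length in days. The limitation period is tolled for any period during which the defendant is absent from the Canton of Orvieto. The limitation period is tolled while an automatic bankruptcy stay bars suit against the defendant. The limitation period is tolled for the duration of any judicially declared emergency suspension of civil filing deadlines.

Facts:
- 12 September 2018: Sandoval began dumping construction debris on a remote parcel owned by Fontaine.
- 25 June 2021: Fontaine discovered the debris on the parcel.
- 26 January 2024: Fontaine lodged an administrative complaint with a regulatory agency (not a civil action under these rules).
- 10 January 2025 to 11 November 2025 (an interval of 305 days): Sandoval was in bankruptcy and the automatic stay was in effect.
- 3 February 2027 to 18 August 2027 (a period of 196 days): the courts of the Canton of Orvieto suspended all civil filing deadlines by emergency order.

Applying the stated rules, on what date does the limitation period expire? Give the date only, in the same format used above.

Accrual is tied to discovery, so the period began on 25 June 2021 rather than on 12 September 2018 when the act occurred.
The untolled deadline — 6 years after 25 June 2021 — is 25 June 2027.
The period was tolled for 305 days by the automatic bankruptcy stay (10 January 2025 to 11 November 2025), pushing the deadline to 25 April 2028.
Because the emergency suspension of filing deadlines ran from 3 February 2027 to 18 August 2027, the deadline is extended by 196 days to 7 November 2028.
None of the other events listed affects the running of the period under the stated rules.

7 November 2028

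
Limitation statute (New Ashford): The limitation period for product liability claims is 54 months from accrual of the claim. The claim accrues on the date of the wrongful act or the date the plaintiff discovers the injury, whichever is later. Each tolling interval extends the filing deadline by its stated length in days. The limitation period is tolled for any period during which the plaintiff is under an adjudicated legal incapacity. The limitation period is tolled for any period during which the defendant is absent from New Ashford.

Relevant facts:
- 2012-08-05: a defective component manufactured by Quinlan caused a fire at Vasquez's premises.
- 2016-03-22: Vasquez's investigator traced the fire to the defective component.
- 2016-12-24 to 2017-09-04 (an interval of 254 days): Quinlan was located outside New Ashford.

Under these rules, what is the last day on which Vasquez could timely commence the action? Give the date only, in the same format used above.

Because discovery on 2016-03-22 post-dates the 2012-08-05 act, accrual under the later-of rule falls on 2016-03-22.
The untolled deadline — 54 months after 2016-03-22 — is 2020-09-22.
Because the defendant's absence from the jurisdiction ran from 2016-12-24 to 2017-09-04, the deadline is extended by 254 days to 2021-06-03.

2021-06-03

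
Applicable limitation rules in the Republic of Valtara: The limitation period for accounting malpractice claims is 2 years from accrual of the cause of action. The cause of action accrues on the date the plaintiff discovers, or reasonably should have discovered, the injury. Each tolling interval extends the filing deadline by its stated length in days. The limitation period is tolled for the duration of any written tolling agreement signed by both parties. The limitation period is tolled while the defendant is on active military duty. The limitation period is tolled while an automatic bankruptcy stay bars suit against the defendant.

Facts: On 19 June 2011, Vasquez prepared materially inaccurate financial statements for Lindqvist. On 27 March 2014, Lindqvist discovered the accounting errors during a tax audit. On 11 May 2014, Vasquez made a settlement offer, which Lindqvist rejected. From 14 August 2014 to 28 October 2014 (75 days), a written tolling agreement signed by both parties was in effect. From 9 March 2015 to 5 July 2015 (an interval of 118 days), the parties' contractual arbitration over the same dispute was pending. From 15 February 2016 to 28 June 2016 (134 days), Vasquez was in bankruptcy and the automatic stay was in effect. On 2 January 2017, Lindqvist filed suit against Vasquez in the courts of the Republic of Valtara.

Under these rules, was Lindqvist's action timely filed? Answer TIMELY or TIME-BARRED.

Accrual is tied to discovery, so the period began on 27 March 2014 rather than on 19 June 2011 when the act occurred.
2 years from 27 March 2014 is 27 March 2016.
The period was tolled for 75 days by the written tolling agreement (14 August 2014 to 28 October 2014), pushing the deadline to 10 June 2016.
The automatic bankruptcy stay from 15 February 2016 to 28 June 2016 tolled the period for 134 days, extending the deadline to 22 October 2016.
Although a pending arbitration ran from 9 March 2015 to 5 July 2015, the stated rules do not make that a tolling event, so it is disregarded.
None of the other events listed affects the running of the period under the stated rules.
Lindqvist filed on 2 January 2017, after the 22 October 2016 deadline, so the action is time-barred.

TIME-BARRED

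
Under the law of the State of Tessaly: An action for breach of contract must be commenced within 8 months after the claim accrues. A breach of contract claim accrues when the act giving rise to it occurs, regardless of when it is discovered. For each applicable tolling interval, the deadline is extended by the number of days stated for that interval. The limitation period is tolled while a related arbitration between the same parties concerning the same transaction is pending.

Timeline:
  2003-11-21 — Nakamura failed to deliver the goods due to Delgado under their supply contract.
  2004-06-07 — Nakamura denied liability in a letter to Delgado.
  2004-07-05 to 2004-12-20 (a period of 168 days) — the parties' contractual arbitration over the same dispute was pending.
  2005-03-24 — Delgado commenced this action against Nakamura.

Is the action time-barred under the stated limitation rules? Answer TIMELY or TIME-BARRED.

TIME-BARRED

The claim accrued on 2003-11-21, when the wrongful act occurred.
The untolled deadline — 8 months after 2003-11-21 — is 2004-07-21.
The period was tolled for 168 days by the pending related arbitration (2004-07-05 to 2004-12-20), pushing the deadline to 2005-01-05.
The other events in the timeline have no effect on the limitation period under the stated rules.
Delgado filed on 2005-03-24, after the 2005-01-05 deadline, so the action is time-barred.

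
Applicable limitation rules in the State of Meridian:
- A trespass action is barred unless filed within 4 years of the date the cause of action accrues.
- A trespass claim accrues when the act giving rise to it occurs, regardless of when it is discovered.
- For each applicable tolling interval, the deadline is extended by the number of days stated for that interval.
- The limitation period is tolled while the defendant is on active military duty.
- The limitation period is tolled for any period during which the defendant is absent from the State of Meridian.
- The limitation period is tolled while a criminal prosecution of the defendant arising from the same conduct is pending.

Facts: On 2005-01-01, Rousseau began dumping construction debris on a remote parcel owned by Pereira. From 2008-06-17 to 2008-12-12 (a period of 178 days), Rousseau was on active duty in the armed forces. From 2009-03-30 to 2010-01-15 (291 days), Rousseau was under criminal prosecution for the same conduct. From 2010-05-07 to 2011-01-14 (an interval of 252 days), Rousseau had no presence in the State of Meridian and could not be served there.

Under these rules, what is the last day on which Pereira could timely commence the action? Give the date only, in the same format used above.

2010-04-15

The cause of action accrued on 2005-01-01, the date of the act.
The untolled deadline — 4 years after 2005-01-01 — is 2009-01-01.
The defendant's active military service from 2008-06-17 to 2008-12-12 tolled the period for 178 days, extending the deadline to 2009-06-28.
The pending criminal prosecution from 2009-03-30 to 2010-01-15 tolled the period for 291 days, extending the deadline to 2010-04-15.
By the time the defendant's absence from the jurisdiction began on 2010-05-07, the limitation period had already expired on 2010-04-15; that interval cannot revive it.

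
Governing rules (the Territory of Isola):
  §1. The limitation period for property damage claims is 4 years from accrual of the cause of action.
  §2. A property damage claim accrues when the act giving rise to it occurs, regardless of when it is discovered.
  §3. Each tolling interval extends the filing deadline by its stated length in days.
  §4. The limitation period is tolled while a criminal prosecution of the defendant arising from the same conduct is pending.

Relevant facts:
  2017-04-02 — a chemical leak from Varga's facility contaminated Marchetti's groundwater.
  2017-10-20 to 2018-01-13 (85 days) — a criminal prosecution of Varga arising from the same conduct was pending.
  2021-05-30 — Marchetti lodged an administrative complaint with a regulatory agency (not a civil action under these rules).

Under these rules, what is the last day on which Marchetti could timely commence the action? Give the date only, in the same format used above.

2021-06-26

The cause of action accrued on 2017-04-02, the date of the act.
Adding the 4 years base period to 2017-04-02 gives a deadline of 2021-04-02, before any tolling.
Because the pending criminal prosecution ran from 2017-10-20 to 2018-01-13, the deadline is extended by 85 days to 2021-06-26.
None of the other events listed affects the running of the period under the stated rules.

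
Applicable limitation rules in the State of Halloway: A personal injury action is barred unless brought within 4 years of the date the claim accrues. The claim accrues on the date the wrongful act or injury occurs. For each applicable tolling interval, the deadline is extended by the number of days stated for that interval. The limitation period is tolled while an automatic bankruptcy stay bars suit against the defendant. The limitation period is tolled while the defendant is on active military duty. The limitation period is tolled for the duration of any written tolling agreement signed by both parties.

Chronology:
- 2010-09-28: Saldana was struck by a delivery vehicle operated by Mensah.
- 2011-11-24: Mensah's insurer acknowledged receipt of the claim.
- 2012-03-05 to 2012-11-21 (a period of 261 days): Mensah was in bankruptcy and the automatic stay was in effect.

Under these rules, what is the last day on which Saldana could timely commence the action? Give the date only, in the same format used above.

2015-06-16

The claim accrued on 2010-09-28, the date of the act.
4 years from 2010-09-28 is 2014-09-28.
The automatic bankruptcy stay from 2012-03-05 to 2012-11-21 tolled the period for 261 days, extending the deadline to 2015-06-16.
Nothing else in the chronology tolls or restarts the period.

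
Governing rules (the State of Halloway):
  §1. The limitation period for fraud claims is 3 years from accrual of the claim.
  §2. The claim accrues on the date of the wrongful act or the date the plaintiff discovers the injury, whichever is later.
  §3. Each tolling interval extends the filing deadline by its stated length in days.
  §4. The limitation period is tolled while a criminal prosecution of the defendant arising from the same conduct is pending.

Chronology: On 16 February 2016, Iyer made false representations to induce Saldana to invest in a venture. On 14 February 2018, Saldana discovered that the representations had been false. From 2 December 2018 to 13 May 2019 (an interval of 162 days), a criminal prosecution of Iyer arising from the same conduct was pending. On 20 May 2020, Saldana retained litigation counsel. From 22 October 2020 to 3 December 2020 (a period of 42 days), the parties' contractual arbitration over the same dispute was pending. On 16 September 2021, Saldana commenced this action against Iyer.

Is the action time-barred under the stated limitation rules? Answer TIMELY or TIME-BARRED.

Taking the later of the act (16 February 2016) and discovery (14 February 2018), the claim accrued on 14 February 2018.
3 years from 14 February 2018 is 14 February 2021.
The period was tolled for 162 days by the pending criminal prosecution (2 December 2018 to 13 May 2019), pushing the deadline to 26 July 2021.
The pending related arbitration from 22 October 2020 to 3 December 2020 does not toll the period, because no stated rule makes a pending arbitration a tolling event.
None of the other events listed affects the running of the period under the stated rules.
Saldana filed on 16 September 2021, after the 26 July 2021 deadline, so the action is time-barred.

TIME-BARRED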